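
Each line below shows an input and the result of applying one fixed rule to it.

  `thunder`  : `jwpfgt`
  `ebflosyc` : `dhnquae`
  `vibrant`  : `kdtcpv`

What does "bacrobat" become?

cetqdcv

What's happening: delete the first character, then shift every letter 2 places forward in the alphabet (wrapping around).
Applying both steps to "bacrobat": "acrobat", then "cetqdcv".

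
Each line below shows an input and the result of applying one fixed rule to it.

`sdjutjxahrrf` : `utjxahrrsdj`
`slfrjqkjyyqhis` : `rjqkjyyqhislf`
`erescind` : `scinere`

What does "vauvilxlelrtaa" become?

Looking at the pairs, the operation is to delete the last character, then move the first 3 characters to the end (rotate left by 3).
Starting from "vauvilxlelrtaa": after the first operation, "vauvilxlelrta"; after the second, "vilxlelrtavau".
(Check on "erescind": → "erescin" → "scinere" ✓)

vilxlelrtavau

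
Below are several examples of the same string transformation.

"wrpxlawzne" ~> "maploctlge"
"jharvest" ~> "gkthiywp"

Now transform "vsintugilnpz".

What's happening: shift every letter 11 places backward in the alphabet (wrapping around), then move the first 3 characters to the end (rotate left by 3).
Starting from "vsintugilnpz": after the first operation, "khxcijvxaceo"; after the second, "cijvxaceokhx".

cijvxaceokhx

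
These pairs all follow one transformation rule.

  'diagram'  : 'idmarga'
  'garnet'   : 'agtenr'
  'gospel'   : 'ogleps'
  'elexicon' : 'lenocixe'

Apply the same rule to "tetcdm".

Each output is the input with this applied: reverse the string, then move the last 2 characters to the front (rotate right by 2).
For "tetcdm", step one produces "mdctet"; step two turns that into "etmdct".
(Check on "gospel": → "lepsog" → "ogleps" ✓)

etmdct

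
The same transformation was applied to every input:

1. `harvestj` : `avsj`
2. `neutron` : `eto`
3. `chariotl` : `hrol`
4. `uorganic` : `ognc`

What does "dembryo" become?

eby

The transformation: keep every other character starting from the second (positions 2nd, 4th, 6th, ...).
On "dembryo" that produces "eby".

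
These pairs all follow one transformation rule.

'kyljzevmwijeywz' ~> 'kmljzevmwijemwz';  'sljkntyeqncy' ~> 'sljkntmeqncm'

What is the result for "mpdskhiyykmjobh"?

mpdskhimmkmjobh

What's happening: replace every "y" with "m".
Doing the same to "mpdskhiyykmjobh": "mpdskhimmkmjobh".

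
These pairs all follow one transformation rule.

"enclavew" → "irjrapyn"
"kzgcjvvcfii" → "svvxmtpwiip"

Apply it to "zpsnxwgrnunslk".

fyxmcfakjteaha

In each case the input is transformed by: shift every letter 13 places forward in the alphabet (wrapping around) — i.e. ROT13, then move the last 3 characters to the front (rotate right by 3).
"zpsnxwgrnunslk" → "mcfakjteahafyx" → "fyxmcfakjteaha".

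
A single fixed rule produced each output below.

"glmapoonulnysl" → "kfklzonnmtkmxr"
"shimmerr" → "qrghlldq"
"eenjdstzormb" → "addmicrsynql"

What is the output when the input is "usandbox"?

wtrzmcan

In each case the input is transformed by: move the last character to the front, then shift every letter 1 place backward in the alphabet (wrapping around).
So "usandbox" becomes "wtrzmcan".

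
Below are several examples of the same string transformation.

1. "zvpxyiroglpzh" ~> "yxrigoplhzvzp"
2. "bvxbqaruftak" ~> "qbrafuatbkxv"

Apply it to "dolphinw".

Looking at the pairs, the operation is to move the first 3 characters to the end (rotate left by 3), then swap each adjacent pair of characters (1↔2, 3↔4, ...).
"dolphinw" → "phinwdol" → "hpnidwlo".

hpnidwlo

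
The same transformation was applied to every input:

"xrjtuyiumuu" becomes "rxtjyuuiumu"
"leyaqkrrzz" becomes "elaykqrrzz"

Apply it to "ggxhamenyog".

Each output is the input with this applied: swap each adjacent pair of characters (1↔2, 3↔4, ...).
"ggxhamenyog" → "gghxmaneoyg".

gghxmaneoyg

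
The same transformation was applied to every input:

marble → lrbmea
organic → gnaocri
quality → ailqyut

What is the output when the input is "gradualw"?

Each output is the input with this applied: take characters alternately from the front and the back (1st, last, 2nd, 2nd-last, ...), then move the last 3 characters to the front (rotate right by 3).
For "gradualw", step one produces "gwrlaadu"; step two turns that into "adugwrla".

adugwrla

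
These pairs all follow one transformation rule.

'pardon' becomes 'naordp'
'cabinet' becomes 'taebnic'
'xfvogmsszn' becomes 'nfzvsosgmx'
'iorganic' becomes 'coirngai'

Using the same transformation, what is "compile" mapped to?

eolmipc

The pattern: take characters alternately from the front and the back (1st, last, 2nd, 2nd-last, ...), then move the first character to the end.
On "compile": the first step gives "ceolmip", and the second then gives "eolmipc".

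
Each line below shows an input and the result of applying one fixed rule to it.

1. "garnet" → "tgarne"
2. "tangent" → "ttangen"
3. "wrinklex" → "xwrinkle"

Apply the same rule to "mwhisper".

rmwhispe

Rule — move the last character to the front.
Applying that to "mwhisper" gives "rmwhispe".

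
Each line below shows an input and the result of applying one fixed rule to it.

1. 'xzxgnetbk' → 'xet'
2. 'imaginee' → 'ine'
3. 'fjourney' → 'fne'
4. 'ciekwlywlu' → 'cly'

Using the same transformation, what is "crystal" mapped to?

Looking at the pairs, the operation is to swap each adjacent pair of characters (1↔2, 3↔4, ...), then keep one character in every 3, starting at position 2 (positions 2nd, 5th, 8th, ...).
Working it through for "crystal": intermediate "rcsyatl", final "ca".
(Check on "xzxgnetbk": → "zxgxenbtk" → "xet" ✓)

ca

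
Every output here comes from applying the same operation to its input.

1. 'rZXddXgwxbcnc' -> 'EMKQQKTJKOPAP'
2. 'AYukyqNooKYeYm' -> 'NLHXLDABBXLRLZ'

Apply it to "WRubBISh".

Looking at the pairs, the operation is to shift every letter 13 places forward in the alphabet (wrapping around) — i.e. ROT13, then convert every letter to uppercase.
Working it through for "WRubBISh": intermediate "JEhoOVFu", final "JEHOOVFU".
(Check on "AYukyqNooKYeYm": → "NLhxldAbbXLrLz" → "NLHXLDABBXLRLZ" ✓)

JEHOOVFU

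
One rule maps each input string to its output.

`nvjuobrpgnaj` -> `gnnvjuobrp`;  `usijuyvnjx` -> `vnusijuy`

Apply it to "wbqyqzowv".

The transformation: delete the last 2 characters, then move the last 2 characters to the front (rotate right by 2).
For "wbqyqzowv", step one produces "wbqyqzo"; step two turns that into "zowbqyq".

zowbqyq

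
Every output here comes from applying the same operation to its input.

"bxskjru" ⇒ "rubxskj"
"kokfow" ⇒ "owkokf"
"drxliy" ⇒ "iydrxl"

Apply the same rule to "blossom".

ombloss

In each case the input is transformed by: move the last 2 characters to the front (rotate right by 2).
So "blossom" becomes "ombloss".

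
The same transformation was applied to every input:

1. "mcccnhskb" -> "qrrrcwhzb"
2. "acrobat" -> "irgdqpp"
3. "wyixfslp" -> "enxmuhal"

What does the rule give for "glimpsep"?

Looking at the pairs, the operation is to shift every letter 11 places backward in the alphabet (wrapping around), then swap the first and last characters.
On "glimpsep": the first step gives "vaxbehte", and the second then gives "eaxbehtv".

eaxbehtv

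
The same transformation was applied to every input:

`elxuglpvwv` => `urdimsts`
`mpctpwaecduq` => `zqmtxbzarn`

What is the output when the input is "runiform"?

In each case the input is transformed by: delete the first 2 characters, then shift every letter 3 places backward in the alphabet (wrapping around).
On "runiform" that produces "kfcloj".

kfcloj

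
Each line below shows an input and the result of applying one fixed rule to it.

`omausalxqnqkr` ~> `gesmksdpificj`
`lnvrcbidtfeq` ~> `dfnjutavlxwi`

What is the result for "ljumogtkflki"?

The transformation: shift every letter 8 places backward in the alphabet (wrapping around).
"ljumogtkflki" → "dbmegylcxdca".

dbmegylcxdca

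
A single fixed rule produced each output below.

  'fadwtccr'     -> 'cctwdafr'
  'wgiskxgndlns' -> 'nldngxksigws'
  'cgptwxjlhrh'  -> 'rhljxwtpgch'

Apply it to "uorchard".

rahcroud

What's happening: reverse the string, then move the first character to the end.
For "uorchard", step one produces "drahcrou"; step two turns that into "rahcroud".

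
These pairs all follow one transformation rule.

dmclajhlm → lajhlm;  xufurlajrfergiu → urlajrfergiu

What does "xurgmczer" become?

gmczer

Looking at the pairs, the operation is to delete the first 3 characters.
On "xurgmczer" that produces "gmczer".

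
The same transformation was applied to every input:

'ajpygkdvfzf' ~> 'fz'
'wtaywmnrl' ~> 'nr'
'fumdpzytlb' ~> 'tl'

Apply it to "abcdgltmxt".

The transformation: move the last 3 characters to the front (rotate right by 3), then keep only the first 2 characters.
Starting from "abcdgltmxt": after the first operation, "mxtabcdglt"; after the second, "mx".

mx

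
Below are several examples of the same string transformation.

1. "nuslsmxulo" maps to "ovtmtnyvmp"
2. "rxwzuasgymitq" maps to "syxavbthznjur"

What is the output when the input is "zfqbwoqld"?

agrcxprme

The rule is to shift every letter 1 place forward in the alphabet (wrapping around).
Applying that to "zfqbwoqld" gives "agrcxprme".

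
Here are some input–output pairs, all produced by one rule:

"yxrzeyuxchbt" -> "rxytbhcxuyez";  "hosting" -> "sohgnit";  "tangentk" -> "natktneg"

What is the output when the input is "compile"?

mocelip

Each output is the input with this applied: move the first 3 characters to the end (rotate left by 3), then reverse the string.
So "compile" becomes "mocelip".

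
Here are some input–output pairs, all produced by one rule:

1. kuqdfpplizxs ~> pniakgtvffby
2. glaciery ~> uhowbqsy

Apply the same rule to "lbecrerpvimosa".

In each case the input is transformed by: shift every letter 10 places backward in the alphabet (wrapping around), then move the last 3 characters to the front (rotate right by 3).
For "lbecrerpvimosa", step one produces "brushuhflyceiq"; step two turns that into "eiqbrushuhflyc".

eiqbrushuhflyc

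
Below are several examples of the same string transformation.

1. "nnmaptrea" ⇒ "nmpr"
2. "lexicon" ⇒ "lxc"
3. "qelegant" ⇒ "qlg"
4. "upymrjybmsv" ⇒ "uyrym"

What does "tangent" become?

In each case the input is transformed by: delete the last 2 characters, then keep every other character starting from the first (positions 1st, 3rd, 5th, ...).
Applying that to "tangent" gives "tne".
(Check on "nnmaptrea": → "nnmaptr" → "nmpr" ✓)

tne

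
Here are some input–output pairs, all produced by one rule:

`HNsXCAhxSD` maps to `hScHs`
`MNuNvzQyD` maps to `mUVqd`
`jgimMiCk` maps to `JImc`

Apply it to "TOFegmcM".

The rule is to flip the case of every letter, then keep every other character starting from the first (positions 1st, 3rd, 5th, ...).
For "TOFegmcM", step one produces "tofEGMCm"; step two turns that into "tfGC".

tfGC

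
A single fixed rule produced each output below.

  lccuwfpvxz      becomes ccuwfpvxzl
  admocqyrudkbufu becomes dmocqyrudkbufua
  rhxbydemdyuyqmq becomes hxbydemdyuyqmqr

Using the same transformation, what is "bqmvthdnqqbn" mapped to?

What's happening: move the first character to the end.
"bqmvthdnqqbn" → "qmvthdnqqbnb".

qmvthdnqqbnb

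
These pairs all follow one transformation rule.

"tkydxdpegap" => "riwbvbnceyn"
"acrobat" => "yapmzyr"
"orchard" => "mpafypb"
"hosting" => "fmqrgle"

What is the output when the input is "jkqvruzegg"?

hiotpsxcee

Rule — shift every letter 2 places backward in the alphabet (wrapping around).
"jkqvruzegg" → "hiotpsxcee".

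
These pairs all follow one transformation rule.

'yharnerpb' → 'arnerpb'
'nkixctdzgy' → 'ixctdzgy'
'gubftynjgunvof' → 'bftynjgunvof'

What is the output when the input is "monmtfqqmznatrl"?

nmtfqqmznatrl

Each output is the input with this applied: delete the first 2 characters.
Applying that to "monmtfqqmznatrl" gives "nmtfqqmznatrl".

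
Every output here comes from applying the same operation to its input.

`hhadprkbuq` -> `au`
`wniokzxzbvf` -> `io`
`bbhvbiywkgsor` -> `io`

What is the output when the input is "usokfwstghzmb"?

uo

The rule is to keep only the vowels.
For "usokfwstghzmb" the result is "uo".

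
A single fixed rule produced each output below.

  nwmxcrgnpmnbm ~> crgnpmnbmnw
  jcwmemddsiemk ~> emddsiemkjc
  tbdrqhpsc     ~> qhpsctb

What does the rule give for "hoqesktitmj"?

sktitmjho

The pattern: move the first 2 characters to the end (rotate left by 2), then delete the first 2 characters.
On "hoqesktitmj": the first step gives "qesktitmjho", and the second then gives "sktitmjho".
(Check on "jcwmemddsiemk": → "wmemddsiemkjc" → "emddsiemkjc" ✓)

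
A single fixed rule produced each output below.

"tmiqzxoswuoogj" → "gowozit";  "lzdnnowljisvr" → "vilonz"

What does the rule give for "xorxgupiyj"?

ypgrx

The pattern: reverse the string, then keep every other character starting from the second (positions 2nd, 4th, 6th, ...).
Starting from "xorxgupiyj": after the first operation, "jyipugxrox"; after the second, "ypgrx".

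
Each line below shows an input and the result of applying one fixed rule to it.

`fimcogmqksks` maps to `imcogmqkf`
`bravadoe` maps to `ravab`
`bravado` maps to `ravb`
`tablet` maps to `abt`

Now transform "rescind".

Each output is the input with this applied: delete the last 3 characters, then move the first character to the end.
On "rescind": the first step gives "resc", and the second then gives "escr".

escr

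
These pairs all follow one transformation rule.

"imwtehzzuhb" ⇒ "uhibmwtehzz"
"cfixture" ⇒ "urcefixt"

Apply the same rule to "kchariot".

Rule — swap the first and last characters, then move the last 3 characters to the front (rotate right by 3).
Working it through for "kchariot": intermediate "tchariok", final "ioktchar".

ioktchar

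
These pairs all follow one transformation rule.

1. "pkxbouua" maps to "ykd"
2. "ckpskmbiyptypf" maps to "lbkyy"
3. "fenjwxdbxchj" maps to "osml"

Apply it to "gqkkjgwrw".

ptf

Looking at the pairs, the operation is to keep one character in every 3, starting at position 1 (positions 1st, 4th, 7th, ...), then shift every letter 9 places forward in the alphabet (wrapping around).
Starting from "gqkkjgwrw": after the first operation, "gkw"; after the second, "ptf".
(Check on "pkxbouua": → "pbu" → "ykd" ✓)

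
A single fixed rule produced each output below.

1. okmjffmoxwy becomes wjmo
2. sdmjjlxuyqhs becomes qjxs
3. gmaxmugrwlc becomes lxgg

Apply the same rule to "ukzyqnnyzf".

fynu

Rule — keep one character in every 3, starting at position 1 (positions 1st, 4th, 7th, ...), then swap the first and last characters.
On "ukzyqnnyzf": the first step gives "uynf", and the second then gives "fynu".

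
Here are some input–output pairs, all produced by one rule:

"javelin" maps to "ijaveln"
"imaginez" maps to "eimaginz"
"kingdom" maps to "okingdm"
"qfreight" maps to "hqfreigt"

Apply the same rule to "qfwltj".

tqfwlj

The transformation: move the last character to the front, then swap the first and last characters.
Starting from "qfwltj": after the first operation, "jqfwlt"; after the second, "tqfwlj".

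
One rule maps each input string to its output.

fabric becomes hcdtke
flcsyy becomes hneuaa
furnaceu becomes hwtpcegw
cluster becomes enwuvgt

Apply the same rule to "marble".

octdng

The pattern: shift every letter 2 places forward in the alphabet (wrapping around).
"marble" → "octdng".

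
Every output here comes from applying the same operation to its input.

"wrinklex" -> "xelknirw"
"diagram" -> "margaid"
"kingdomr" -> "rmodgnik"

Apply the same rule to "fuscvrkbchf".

Looking at the pairs, the operation is to reverse the string.
"fuscvrkbchf" → "fhcbkrvcsuf".

fhcbkrvcsuf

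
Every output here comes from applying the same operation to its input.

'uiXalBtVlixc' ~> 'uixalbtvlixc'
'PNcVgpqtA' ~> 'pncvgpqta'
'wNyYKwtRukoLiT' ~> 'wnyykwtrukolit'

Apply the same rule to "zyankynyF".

zyankynyf

Rule — convert every letter to lowercase.
For "zyankynyF" the result is "zyankynyf".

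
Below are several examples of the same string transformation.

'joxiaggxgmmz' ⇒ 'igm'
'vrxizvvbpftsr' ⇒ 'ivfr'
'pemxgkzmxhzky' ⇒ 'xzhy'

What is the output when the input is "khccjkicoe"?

The pattern: delete the first 3 characters, then keep one character in every 3, starting at position 1 (positions 1st, 4th, 7th, ...).
Working it through for "khccjkicoe": intermediate "cjkicoe", final "cie".

cie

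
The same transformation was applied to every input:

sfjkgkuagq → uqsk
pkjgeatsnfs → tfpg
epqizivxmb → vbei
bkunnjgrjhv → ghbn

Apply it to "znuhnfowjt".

Looking at the pairs, the operation is to keep one character in every 3, starting at position 1 (positions 1st, 4th, 7th, ...), then swap the front and back halves of the string.
Working it through for "znuhnfowjt": intermediate "zhot", final "otzh".

otzh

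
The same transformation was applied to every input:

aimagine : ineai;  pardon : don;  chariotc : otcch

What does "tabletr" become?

Each output is the input with this applied: move the last 3 characters to the front (rotate right by 3), then delete the last 3 characters.
For "tabletr", step one produces "etrtabl"; step two turns that into "etrt".

etrt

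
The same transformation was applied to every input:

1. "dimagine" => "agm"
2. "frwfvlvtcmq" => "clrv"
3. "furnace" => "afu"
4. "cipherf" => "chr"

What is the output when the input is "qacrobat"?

acr

Rule — sort the characters into alphabetical order, then keep one character in every 3, starting at position 1 (positions 1st, 4th, 7th, ...).
"qacrobat" → "aabcoqrt" → "acr".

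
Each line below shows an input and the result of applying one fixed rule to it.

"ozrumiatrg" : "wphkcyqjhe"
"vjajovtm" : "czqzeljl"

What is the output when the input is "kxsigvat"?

jniywlqa

Looking at the pairs, the operation is to swap the first and last characters, then shift every letter 10 places backward in the alphabet (wrapping around).
Working it through for "kxsigvat": intermediate "txsigvak", final "jniywlqa".
(Check on "ozrumiatrg": → "gzrumiatro" → "wphkcyqjhe" ✓)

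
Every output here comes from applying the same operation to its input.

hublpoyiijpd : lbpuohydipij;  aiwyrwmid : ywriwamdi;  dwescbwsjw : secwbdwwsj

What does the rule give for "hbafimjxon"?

faibmhjnxo

What's happening: move the first 3 characters to the end (rotate left by 3), then take characters alternately from the front and the back (1st, last, 2nd, 2nd-last, ...).
On "hbafimjxon": the first step gives "fimjxonhba", and the second then gives "faibmhjnxo".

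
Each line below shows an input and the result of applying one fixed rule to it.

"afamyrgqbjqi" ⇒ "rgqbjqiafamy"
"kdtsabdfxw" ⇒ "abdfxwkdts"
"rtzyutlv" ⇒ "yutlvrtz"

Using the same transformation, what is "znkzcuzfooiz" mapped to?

uzfooizznkzc

The rule is to swap the front and back halves of the string, then move the last character to the front.
"znkzcuzfooiz" → "zfooizznkzcu" → "uzfooizznkzc".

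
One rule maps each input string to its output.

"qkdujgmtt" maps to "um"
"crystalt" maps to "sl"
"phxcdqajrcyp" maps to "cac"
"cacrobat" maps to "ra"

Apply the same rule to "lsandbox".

no

The transformation: delete the first character, then keep one character in every 3, starting at position 3 (positions 3rd, 6th, 9th, ...).
Starting from "lsandbox": after the first operation, "sandbox"; after the second, "no".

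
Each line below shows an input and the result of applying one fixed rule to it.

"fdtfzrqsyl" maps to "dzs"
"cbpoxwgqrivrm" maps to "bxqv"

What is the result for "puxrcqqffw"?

In each case the input is transformed by: keep one character in every 3, starting at position 2 (positions 2nd, 5th, 8th, ...).
On "puxrcqqffw" that produces "ucf".

ucf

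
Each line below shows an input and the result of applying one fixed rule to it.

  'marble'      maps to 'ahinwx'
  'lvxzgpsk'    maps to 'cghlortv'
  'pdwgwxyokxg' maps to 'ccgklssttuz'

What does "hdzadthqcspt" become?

ddlmoppvwyzz

In each case the input is transformed by: shift every letter 4 places backward in the alphabet (wrapping around), then sort the characters into alphabetical order.
Starting from "hdzadthqcspt": after the first operation, "dzvwzpdmyolp"; after the second, "ddlmoppvwyzz".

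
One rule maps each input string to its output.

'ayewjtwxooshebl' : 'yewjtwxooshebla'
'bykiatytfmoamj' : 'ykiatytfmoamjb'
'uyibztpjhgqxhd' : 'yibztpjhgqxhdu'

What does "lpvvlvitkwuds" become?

The rule is to move the first character to the end.
Doing the same to "lpvvlvitkwuds": "pvvlvitkwudsl".

pvvlvitkwudsl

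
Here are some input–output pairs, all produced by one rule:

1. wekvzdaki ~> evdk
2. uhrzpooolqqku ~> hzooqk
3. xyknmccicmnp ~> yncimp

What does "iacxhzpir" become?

The pattern: keep every other character starting from the second (positions 2nd, 4th, 6th, ...).
"iacxhzpir" → "axzi".

axzi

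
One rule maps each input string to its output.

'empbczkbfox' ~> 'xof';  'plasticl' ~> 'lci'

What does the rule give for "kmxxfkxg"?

The transformation: reverse the string, then keep only the first 3 characters.
Starting from "kmxxfkxg": after the first operation, "gxkfxxmk"; after the second, "gxk".
(Check on "plasticl": → "lcitsalp" → "lci" ✓)

gxk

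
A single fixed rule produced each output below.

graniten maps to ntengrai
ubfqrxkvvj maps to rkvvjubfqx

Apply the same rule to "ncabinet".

bnetncai

Rule — swap the front and back halves of the string, then swap the first and last characters.
Working it through for "ncabinet": intermediate "inetncab", final "bnetncai".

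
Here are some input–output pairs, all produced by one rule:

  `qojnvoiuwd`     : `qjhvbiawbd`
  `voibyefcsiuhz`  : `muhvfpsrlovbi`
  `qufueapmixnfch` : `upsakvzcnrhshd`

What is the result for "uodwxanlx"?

The transformation: reverse the string, then shift every letter 13 places forward in the alphabet (wrapping around) — i.e. ROT13.
Applying that to "uodwxanlx" gives "kyankjqbh".

kyankjqbh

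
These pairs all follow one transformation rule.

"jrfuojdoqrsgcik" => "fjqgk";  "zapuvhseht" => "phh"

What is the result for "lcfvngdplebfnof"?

Rule — keep one character in every 3, starting at position 3 (positions 3rd, 6th, 9th, ...).
Applying that to "lcfvngdplebfnof" gives "fglff".

fglff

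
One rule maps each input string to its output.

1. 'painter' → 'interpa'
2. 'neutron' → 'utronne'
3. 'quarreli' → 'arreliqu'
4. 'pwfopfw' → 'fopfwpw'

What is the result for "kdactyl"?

actylkd

What's happening: move the first 2 characters to the end (rotate left by 2).
Applying that to "kdactyl" gives "actylkd".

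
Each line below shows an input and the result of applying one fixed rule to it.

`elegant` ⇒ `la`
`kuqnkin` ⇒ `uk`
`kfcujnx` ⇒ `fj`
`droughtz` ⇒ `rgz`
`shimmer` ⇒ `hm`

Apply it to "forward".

oa

Each output is the input with this applied: keep one character in every 3, starting at position 2 (positions 2nd, 5th, 8th, ...).
For "forward" the result is "oa".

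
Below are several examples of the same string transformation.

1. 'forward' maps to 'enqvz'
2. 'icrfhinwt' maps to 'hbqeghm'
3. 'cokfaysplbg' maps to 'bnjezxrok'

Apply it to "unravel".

tmqzu

Looking at the pairs, the operation is to delete the last 2 characters, then shift every letter 1 place backward in the alphabet (wrapping around).
Working it through for "unravel": intermediate "unrav", final "tmqzu".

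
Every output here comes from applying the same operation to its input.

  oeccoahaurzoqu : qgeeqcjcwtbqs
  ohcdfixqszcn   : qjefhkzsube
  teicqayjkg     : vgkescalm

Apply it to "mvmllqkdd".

oxonnsmf

Each output is the input with this applied: shift every letter 2 places forward in the alphabet (wrapping around), then delete the last character.
Applying both steps to "mvmllqkdd": "oxonnsmff", then "oxonnsmf".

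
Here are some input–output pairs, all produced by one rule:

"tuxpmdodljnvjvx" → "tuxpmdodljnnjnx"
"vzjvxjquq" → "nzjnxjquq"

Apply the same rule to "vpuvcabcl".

npuncabcl

Rule — replace every "v" with "n".
So "vpuvcabcl" becomes "npuncabcl".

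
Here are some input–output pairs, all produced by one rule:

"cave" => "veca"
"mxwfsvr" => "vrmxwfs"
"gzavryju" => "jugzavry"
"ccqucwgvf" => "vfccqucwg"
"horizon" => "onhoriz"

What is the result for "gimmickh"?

khgimmic

The transformation: move the last 2 characters to the front (rotate right by 2).
For "gimmickh" the result is "khgimmic".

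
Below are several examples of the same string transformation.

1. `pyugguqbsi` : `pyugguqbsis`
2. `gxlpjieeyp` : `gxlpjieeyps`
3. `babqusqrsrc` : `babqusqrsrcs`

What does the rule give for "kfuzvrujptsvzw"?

kfuzvrujptsvzws

What's happening: append "s".
On "kfuzvrujptsvzw" that produces "kfuzvrujptsvzws".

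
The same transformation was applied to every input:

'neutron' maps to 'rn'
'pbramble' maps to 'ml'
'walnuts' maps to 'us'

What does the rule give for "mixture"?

ue

Looking at the pairs, the operation is to keep every other character starting from the first (positions 1st, 3rd, 5th, ...), then delete the first 2 characters.
"mixture" → "ue".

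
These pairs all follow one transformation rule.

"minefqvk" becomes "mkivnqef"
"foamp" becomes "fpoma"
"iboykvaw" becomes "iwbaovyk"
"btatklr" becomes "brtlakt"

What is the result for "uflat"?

The transformation: take characters alternately from the front and the back (1st, last, 2nd, 2nd-last, ...).
"uflat" → "utfal".

utfal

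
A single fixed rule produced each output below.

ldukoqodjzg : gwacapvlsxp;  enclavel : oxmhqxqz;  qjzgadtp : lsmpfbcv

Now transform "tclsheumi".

xetqgyufo

Rule — move the first 2 characters to the end (rotate left by 2), then shift every letter 12 places forward in the alphabet (wrapping around).
"tclsheumi" → "xetqgyufo".
(Check on "enclavel": → "clavelen" → "oxmhqxqz" ✓)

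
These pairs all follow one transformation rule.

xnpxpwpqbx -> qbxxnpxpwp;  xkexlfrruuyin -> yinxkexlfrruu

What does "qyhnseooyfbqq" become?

Looking at the pairs, the operation is to move the last 3 characters to the front (rotate right by 3).
On "qyhnseooyfbqq" that produces "bqqqyhnseooyf".

bqqqyhnseooyf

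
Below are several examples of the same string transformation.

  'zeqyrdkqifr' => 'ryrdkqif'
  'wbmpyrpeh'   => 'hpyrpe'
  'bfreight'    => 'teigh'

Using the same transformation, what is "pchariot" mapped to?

tario

The rule is to delete the first 3 characters, then move the last character to the front.
Working it through for "pchariot": intermediate "ariot", final "tario".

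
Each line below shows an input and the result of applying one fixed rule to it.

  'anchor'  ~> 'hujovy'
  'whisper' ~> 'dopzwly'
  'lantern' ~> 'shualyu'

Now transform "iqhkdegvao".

pxorklnchv

In each case the input is transformed by: shift every letter 7 places forward in the alphabet (wrapping around).
So "iqhkdegvao" becomes "pxorklnchv".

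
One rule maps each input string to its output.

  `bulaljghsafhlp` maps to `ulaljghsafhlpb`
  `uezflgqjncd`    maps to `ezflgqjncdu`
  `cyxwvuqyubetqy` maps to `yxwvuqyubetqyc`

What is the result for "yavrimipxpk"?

Rule — move the first character to the end.
On "yavrimipxpk" that produces "avrimipxpky".

avrimipxpky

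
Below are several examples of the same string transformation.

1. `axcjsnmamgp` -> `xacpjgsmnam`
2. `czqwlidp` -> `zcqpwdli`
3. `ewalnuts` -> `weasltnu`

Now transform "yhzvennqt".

hyztvqenn

The rule is to move the first character to the end, then take characters alternately from the front and the back (1st, last, 2nd, 2nd-last, ...).
On "yhzvennqt": the first step gives "hzvennqty", and the second then gives "hyztvqenn".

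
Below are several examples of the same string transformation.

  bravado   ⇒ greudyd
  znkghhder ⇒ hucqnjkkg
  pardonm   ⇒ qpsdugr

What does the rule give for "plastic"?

lfsodvw

The transformation: shift every letter 3 places forward in the alphabet (wrapping around), then move the last 2 characters to the front (rotate right by 2).
Starting from "plastic": after the first operation, "sodvwlf"; after the second, "lfsodvw".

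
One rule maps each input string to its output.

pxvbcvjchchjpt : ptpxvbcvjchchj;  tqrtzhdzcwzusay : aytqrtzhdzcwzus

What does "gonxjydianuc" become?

ucgonxjydian

Looking at the pairs, the operation is to move the last 2 characters to the front (rotate right by 2).
"gonxjydianuc" → "ucgonxjydian".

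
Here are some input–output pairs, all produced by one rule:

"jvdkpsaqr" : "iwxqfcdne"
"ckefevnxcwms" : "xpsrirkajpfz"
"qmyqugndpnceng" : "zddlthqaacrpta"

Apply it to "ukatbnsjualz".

xhgnaowfnhmy

In each case the input is transformed by: swap each adjacent pair of characters (1↔2, 3↔4, ...), then shift every letter 13 places forward in the alphabet (wrapping around) — i.e. ROT13.
Applying both steps to "ukatbnsjualz": "kutanbjsauzl", then "xhgnaowfnhmy".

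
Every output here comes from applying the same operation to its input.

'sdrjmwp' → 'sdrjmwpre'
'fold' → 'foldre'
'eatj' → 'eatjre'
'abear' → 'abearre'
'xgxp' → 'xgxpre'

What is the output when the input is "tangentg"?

tangentgre

Each output is the input with this applied: append "re".
Doing the same to "tangentg": "tangentgre".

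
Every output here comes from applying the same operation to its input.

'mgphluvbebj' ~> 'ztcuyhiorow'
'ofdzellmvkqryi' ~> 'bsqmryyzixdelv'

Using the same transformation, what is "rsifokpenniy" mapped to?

Each output is the input with this applied: shift every letter 13 places forward in the alphabet (wrapping around) — i.e. ROT13.
"rsifokpenniy" → "efvsbxcraavl".

efvsbxcraavl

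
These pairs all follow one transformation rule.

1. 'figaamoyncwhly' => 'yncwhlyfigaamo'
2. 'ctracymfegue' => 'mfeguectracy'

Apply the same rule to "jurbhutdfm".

Rule — swap the front and back halves of the string.
So "jurbhutdfm" becomes "utdfmjurbh".

utdfmjurbh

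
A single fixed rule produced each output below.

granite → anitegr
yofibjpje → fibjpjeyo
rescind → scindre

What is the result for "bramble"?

amblebr

Looking at the pairs, the operation is to move the first 2 characters to the end (rotate left by 2).
Applying that to "bramble" gives "amblebr".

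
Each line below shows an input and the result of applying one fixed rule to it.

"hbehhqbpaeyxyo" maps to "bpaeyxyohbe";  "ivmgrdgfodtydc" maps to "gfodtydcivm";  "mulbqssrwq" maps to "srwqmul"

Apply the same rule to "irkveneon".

Looking at the pairs, the operation is to move the first 3 characters to the end (rotate left by 3), then delete the first 3 characters.
Applying that to "irkveneon" gives "eonirk".

eonirk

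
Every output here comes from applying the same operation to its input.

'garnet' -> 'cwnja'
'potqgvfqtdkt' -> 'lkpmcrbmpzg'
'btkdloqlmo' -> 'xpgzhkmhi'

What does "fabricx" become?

bwxney

The rule is to delete the last character, then shift every letter 4 places backward in the alphabet (wrapping around).
For "fabricx", step one produces "fabric"; step two turns that into "bwxney".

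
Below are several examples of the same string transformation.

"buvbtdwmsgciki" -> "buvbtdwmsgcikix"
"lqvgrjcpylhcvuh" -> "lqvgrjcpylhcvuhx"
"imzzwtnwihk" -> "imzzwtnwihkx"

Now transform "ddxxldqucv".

What's happening: append "x".
For "ddxxldqucv" the result is "ddxxldqucvx".

ddxxldqucvx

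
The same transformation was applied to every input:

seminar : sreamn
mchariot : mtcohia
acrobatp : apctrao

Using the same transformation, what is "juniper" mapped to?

jruenp

Looking at the pairs, the operation is to take characters alternately from the front and the back (1st, last, 2nd, 2nd-last, ...), then delete the last character.
On "juniper": the first step gives "jruenpi", and the second then gives "jruenp".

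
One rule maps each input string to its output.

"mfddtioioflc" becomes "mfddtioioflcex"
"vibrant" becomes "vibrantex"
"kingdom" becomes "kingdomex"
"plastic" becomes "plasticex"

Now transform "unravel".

unravelex

What's happening: append "ex".
For "unravel" the result is "unravelex".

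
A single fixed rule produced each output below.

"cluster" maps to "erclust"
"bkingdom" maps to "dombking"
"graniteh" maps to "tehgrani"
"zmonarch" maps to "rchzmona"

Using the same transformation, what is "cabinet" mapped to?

etcabin

Each output is the input with this applied: move the first 2 characters to the end (rotate left by 2), then move the first 3 characters to the end (rotate left by 3).
"cabinet" → "binetca" → "etcabin".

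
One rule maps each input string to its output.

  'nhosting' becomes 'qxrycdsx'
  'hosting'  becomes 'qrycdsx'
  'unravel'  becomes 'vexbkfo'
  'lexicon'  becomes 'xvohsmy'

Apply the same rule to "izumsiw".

The pattern: move the last character to the front, then shift every letter 10 places forward in the alphabet (wrapping around).
On "izumsiw": the first step gives "wizumsi", and the second then gives "gsjewcs".

gsjewcs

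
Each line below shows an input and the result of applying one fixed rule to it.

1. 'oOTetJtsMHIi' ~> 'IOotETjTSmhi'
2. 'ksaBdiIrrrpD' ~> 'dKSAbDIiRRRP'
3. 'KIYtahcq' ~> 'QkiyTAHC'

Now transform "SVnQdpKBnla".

AsvNqDPkbNL

Rule — flip the case of every letter, then move the last character to the front.
Working it through for "SVnQdpKBnla": intermediate "svNqDPkbNLA", final "AsvNqDPkbNL".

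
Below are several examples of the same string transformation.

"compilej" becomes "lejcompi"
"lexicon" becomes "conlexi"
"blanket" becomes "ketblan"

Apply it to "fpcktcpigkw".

Each output is the input with this applied: move the last 3 characters to the front (rotate right by 3).
So "fpcktcpigkw" becomes "gkwfpcktcpi".

gkwfpcktcpi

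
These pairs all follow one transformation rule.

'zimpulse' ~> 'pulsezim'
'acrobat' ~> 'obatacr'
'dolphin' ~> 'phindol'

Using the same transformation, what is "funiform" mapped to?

In each case the input is transformed by: move the first 3 characters to the end (rotate left by 3).
So "funiform" becomes "iformfun".

iformfun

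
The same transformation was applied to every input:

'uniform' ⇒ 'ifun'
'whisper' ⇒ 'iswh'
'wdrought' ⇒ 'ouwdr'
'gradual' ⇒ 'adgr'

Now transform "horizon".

Each output is the input with this applied: delete the last 3 characters, then move the last 2 characters to the front (rotate right by 2).
On "horizon": the first step gives "hori", and the second then gives "riho".

riho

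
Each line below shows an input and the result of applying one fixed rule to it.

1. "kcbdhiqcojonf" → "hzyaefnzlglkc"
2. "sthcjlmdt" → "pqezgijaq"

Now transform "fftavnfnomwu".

ccqxskckljtr

The rule is to shift every letter 3 places backward in the alphabet (wrapping around).
So "fftavnfnomwu" becomes "ccqxskckljtr".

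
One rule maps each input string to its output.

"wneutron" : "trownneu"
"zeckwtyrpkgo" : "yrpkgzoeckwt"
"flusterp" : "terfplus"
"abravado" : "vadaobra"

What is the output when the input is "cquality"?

The rule is to swap the first and last characters, then swap the front and back halves of the string.
Working it through for "cquality": intermediate "yqualitc", final "litcyqua".

litcyqua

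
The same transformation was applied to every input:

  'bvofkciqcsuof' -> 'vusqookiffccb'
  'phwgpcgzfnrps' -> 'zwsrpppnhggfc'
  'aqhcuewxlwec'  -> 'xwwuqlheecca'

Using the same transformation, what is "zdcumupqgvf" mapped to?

The rule is to sort the characters into reverse alphabetical order.
Doing the same to "zdcumupqgvf": "zvuuqpmgfdc".

zvuuqpmgfdc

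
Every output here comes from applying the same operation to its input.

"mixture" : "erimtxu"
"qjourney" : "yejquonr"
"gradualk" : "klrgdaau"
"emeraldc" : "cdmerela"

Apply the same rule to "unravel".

The pattern: move the last 2 characters to the front (rotate right by 2), then swap each adjacent pair of characters (1↔2, 3↔4, ...).
Applying both steps to "unravel": "elunrav", then "lenuarv".

lenuarv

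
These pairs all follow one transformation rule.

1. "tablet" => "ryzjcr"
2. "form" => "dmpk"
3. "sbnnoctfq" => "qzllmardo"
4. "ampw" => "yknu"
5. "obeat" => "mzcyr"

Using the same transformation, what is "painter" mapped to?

nyglrcp

In each case the input is transformed by: shift every letter 2 places backward in the alphabet (wrapping around).
For "painter" the result is "nyglrcp".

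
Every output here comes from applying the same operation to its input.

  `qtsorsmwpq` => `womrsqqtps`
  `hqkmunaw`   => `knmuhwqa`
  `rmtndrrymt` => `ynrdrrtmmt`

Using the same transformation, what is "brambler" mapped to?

The rule is to take characters alternately from the front and the back (1st, last, 2nd, 2nd-last, ...), then swap the front and back halves of the string.
On "brambler": the first step gives "brrealmb", and the second then gives "almbbrre".

almbbrre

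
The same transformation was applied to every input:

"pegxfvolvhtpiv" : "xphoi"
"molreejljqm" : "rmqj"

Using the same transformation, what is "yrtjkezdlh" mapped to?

The rule is to keep one character in every 3, starting at position 1 (positions 1st, 4th, 7th, ...), then swap each adjacent pair of characters (1↔2, 3↔4, ...).
"yrtjkezdlh" → "yjzh" → "jyhz".

jyhz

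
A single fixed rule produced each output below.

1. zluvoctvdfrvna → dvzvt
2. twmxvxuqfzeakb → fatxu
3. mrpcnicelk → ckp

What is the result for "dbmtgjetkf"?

efm

The pattern: swap the front and back halves of the string, then keep one character in every 3, starting at position 2 (positions 2nd, 5th, 8th, ...).
Working it through for "dbmtgjetkf": intermediate "jetkfdbmtg", final "efm".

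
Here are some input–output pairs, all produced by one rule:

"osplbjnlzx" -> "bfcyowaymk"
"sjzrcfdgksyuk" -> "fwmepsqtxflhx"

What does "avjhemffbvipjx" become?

The transformation: shift every letter 13 places forward in the alphabet (wrapping around) — i.e. ROT13.
For "avjhemffbvipjx" the result is "niwurzssoivcwk".

niwurzssoivcwk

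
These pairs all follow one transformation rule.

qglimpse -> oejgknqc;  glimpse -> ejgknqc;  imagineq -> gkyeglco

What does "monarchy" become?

kmlypafw

Rule — shift every letter 2 places backward in the alphabet (wrapping around).
Doing the same to "monarchy": "kmlypafw".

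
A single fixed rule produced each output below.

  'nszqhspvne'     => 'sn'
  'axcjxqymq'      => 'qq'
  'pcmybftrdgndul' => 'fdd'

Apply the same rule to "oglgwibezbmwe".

izw

In each case the input is transformed by: keep one character in every 3, starting at position 3 (positions 3rd, 6th, 9th, ...), then delete the first character.
"oglgwibezbmwe" → "lizw" → "izw".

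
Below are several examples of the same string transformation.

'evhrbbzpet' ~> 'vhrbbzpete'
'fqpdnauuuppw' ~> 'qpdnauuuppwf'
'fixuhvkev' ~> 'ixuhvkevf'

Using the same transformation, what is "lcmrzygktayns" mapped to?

cmrzygktaynsl

The pattern: move the first character to the end.
For "lcmrzygktayns" the result is "cmrzygktaynsl".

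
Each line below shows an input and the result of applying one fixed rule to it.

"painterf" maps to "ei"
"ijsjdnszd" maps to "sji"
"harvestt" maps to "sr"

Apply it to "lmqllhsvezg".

In each case the input is transformed by: reverse the string, then keep one character in every 3, starting at position 3 (positions 3rd, 6th, 9th, ...).
Applying both steps to "lmqllhsvezg": "gzevshllqml", then "ehq".

ehq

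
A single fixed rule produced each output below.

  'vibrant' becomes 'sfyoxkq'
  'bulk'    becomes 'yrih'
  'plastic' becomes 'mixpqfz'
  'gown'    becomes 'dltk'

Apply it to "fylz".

Looking at the pairs, the operation is to shift every letter 3 places backward in the alphabet (wrapping around).
Doing the same to "fylz": "cviw".

cviw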